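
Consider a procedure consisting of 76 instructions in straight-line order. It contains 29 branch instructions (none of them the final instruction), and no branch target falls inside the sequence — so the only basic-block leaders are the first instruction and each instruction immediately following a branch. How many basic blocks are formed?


With no in-sequence branch targets, the leaders are the first instruction plus the instruction after each branch.
Number of basic blocks = branches + 1
= 29 + 1 = 30

30


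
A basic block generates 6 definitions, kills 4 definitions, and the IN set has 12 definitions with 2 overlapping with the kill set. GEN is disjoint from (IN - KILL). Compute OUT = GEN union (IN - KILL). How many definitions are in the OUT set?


IN - KILL: 12 - 2 = 10 surviving definitions
OUT = GEN + surviving = 6 + 10 = 16

16


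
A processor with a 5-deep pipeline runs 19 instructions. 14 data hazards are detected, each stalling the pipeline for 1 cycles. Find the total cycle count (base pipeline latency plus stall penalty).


Base cycles = 5 + 19 - 1 = 23
Total stalls = 14 * 1 = 14
Total = 23 + 14 = 37

37


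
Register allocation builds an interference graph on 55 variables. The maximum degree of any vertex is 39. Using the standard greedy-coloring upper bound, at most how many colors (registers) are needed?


Greedy coloring never needs more than (max_degree + 1) colors: when coloring a vertex, at most max_degree neighbors are already colored.
Upper bound = 39 + 1 = 40

40


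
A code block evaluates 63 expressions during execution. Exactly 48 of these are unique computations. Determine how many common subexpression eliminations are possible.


CSE count = total expressions - unique expressions
= 63 - 48 = 15

15


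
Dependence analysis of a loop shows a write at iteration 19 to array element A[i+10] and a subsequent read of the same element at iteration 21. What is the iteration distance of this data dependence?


Distance = read iteration - write iteration
= 21 - 19 = 2

2


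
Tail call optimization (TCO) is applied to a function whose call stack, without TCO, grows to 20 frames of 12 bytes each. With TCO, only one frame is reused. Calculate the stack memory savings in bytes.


Without TCO: 20 * 12 = 240 bytes
With TCO: reuse 1 frame = 12 bytes
Savings = 240 - 12 = 228

228


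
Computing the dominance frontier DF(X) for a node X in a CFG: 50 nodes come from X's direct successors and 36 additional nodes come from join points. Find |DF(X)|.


DF(X) = direct successor contributions + join point contributions
= 50 + 36 = 86

86


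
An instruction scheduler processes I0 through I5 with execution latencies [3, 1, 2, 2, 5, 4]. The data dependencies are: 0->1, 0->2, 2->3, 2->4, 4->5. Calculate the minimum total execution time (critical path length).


Compute longest path through dependency graph: dist(Ik) = max over predecessors of dist + latency(Ik).
dist(I0) = latency 3 = 3
dist(I1) = dist(I0) + 1 = 3 + 1 = 4
dist(I2) = dist(I0) + 2 = 3 + 2 = 5
dist(I3) = dist(I2) + 2 = 5 + 2 = 7
dist(I4) = dist(I2) + 5 = 5 + 5 = 10
dist(I5) = dist(I4) + 4 = 10 + 4 = 14
Critical path = max dist = 14

14


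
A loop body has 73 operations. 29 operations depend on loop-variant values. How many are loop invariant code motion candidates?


Invariant candidates = total - loop-dependent
= 73 - 29 = 44

44


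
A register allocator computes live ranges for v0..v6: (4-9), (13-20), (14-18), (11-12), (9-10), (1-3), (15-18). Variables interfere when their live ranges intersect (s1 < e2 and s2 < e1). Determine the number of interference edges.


Check all pairs for overlapping intervals.
Two intervals (s1,e1) and (s2,e2) overlap if s1 < e2 and s2 < e1.
v0 (4-9) vs v1..v6: overlaps none -> 0
v1 (13-20) vs v2..v6: overlaps v2, v6 -> 2
v2 (14-18) vs v3..v6: overlaps v6 -> 1
v3 (11-12) vs v4..v6: overlaps none -> 0
v4 (9-10) vs v5..v6: overlaps none -> 0
v5 (1-3) vs v6: overlaps none -> 0
Total overlapping pairs = 0 + 2 + 1 + 0 + 0 + 0 = 3

3


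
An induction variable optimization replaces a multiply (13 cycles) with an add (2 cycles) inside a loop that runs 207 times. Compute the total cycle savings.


Per-iteration saving = 13 - 2 = 11
Total saved = 207 * 11 = 2277

2277


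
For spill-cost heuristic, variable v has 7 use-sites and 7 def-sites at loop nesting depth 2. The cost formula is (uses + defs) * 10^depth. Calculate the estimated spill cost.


uses + defs = 7 + 7 = 14
10^2 = 100
Spill cost = 14 * 100 = 1400

1400


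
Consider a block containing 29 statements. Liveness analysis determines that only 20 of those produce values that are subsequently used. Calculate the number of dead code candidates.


Dead code = total statements - live definitions
= 29 - 20 = 9

9


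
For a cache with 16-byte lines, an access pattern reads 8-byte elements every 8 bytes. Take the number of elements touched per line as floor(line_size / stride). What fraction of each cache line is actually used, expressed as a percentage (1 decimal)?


Elements per cache line = floor(16 / 8) = 2
Bytes used = 2 * 8 = 16
Utilization = 16 / 16 * 100 = 100.0%

100.0


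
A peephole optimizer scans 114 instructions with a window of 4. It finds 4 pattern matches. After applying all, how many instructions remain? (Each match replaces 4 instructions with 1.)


Each match removes 3 instructions.
Total removed = 4 * 3 = 12
Remaining = 114 - 12 = 102

102


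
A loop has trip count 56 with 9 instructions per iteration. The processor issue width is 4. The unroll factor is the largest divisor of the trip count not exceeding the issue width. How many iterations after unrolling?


Largest divisor of 56 <= 4 is 4
New iterations = 56 / 4 = 14

14


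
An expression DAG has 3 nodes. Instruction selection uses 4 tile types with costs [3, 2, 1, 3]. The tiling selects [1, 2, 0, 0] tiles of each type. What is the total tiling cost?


Total cost = sum(count_i * cost_i)
= 1*3 + 2*2 + 0*1 + 0*3
= 7

7


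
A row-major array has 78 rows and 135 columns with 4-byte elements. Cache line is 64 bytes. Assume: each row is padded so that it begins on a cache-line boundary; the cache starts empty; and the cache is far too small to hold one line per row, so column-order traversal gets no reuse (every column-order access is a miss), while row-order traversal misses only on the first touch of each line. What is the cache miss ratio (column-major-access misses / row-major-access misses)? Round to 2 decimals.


Each row occupies 135 * 4 = 540 bytes and starts on a line boundary, so it spans ceil(540 / 64) = 9 cache lines.
Row-major traversal misses (one per line touched): 78 * ceil(135 * 4 / 64) = 702
Column-major traversal misses (no reuse, every access misses): 78 * 135 = 10530
Ratio = 10530 / 702 = 15.0

15.0


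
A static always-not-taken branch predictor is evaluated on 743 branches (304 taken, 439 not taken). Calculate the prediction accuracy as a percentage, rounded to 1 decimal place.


Predictor: always-not-taken
Correct predictions = 439
Accuracy = 439 / 743 * 100 = 59.1%

59.1


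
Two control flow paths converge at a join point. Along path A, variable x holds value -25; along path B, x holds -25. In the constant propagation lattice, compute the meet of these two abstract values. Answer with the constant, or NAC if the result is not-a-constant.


Meet operation: if both paths give the same constant, result is that constant; if they differ, result is NAC (not-a-constant).
Path A: -25, Path B: -25 -> equal
Result: constant -> -25

-25


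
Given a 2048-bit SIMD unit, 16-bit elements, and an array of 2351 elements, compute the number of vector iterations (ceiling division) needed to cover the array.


Width = 2048 / 16 = 128 elements per vector op
Iterations = ceil(2351 / 128) = 19

19


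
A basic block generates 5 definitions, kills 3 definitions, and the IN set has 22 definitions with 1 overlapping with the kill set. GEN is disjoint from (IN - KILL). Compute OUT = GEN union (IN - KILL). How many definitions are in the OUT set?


IN - KILL: 22 - 1 = 21 surviving definitions
OUT = GEN + surviving = 5 + 21 = 26

26


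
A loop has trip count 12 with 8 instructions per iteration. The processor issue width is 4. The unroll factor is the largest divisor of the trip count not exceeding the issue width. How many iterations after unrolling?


Largest divisor of 12 <= 4 is 4
New iterations = 12 / 4 = 3

3


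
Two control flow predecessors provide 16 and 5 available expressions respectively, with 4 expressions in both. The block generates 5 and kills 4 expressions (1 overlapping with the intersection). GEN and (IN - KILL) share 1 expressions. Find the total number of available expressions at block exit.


IN = intersection of predecessors = 4
IN - KILL = 4 - 1 = 3
|OUT| = |GEN| + |IN - KILL| - |GEN ∩ (IN - KILL)| = 5 + 3 - 1 = 7

7


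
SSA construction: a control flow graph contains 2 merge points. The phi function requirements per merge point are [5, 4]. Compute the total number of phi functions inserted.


Total phi functions = sum of phi functions at each join node
= 5 + 4 = 9

9


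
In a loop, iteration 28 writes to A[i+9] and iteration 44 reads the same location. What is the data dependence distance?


Distance = read iteration - write iteration
= 44 - 28 = 16

16


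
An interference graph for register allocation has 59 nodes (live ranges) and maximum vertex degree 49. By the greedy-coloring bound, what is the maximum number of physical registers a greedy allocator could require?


Greedy coloring never needs more than (max_degree + 1) colors: when coloring a vertex, at most max_degree neighbors are already colored.
Upper bound = 49 + 1 = 50

50


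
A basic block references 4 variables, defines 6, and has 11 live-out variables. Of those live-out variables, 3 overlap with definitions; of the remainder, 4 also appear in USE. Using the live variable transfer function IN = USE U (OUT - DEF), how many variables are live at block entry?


OUT - DEF: 11 - 3 = 8
|IN| = |USE| + |OUT - DEF| - |USE ∩ (OUT - DEF)| = 4 + 8 - 4 = 8

8


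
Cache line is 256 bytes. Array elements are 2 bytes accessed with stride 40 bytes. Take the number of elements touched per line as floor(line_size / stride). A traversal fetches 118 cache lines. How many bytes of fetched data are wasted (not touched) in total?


Elements per line = floor(256 / 40) = 6
Bytes used per line = 6 * 2 = 12
Wasted per line = 256 - 12 = 244
Total wasted = 244 * 118 = 28792

28792


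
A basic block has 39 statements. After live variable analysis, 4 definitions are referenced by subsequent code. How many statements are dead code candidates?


Dead code = total statements - live definitions
= 39 - 4 = 35

35


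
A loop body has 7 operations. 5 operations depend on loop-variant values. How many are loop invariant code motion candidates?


Invariant candidates = total - loop-dependent
= 7 - 5 = 2

2


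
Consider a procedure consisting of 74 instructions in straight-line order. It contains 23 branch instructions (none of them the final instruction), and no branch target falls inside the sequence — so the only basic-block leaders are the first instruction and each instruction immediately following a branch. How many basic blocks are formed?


With no in-sequence branch targets, the leaders are the first instruction plus the instruction after each branch.
Number of basic blocks = branches + 1
= 23 + 1 = 24

24


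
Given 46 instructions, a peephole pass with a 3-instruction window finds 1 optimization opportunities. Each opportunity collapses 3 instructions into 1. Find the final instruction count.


Each match removes 2 instructions.
Total removed = 1 * 2 = 2
Remaining = 46 - 2 = 44

44


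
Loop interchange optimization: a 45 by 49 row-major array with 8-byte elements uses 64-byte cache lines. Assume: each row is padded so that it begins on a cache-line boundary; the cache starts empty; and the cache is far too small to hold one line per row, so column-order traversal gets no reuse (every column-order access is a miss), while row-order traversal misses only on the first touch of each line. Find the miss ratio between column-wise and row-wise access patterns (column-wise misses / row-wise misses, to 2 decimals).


Each row occupies 49 * 8 = 392 bytes and starts on a line boundary, so it spans ceil(392 / 64) = 7 cache lines.
Row-major traversal misses (one per line touched): 45 * ceil(49 * 8 / 64) = 315
Column-major traversal misses (no reuse, every access misses): 45 * 49 = 2205
Ratio = 2205 / 315 = 7.0

7.0


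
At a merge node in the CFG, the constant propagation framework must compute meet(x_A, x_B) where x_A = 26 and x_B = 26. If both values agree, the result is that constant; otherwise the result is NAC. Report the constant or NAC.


Meet operation: if both paths give the same constant, result is that constant; if they differ, result is NAC (not-a-constant).
Path A: 26, Path B: 26 -> equal
Result: constant -> 26

26


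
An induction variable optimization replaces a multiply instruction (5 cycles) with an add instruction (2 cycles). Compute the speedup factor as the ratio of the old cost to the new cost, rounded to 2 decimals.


Ratio = mult_cost / add_cost = 5 / 2 = 2.5

2.5


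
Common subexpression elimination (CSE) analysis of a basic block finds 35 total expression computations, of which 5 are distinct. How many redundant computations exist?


CSE count = total expressions - unique expressions
= 35 - 5 = 30

30


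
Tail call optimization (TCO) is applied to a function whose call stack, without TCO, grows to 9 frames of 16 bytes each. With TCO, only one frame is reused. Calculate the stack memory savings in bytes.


Without TCO: 9 * 16 = 144 bytes
With TCO: reuse 1 frame = 16 bytes
Savings = 144 - 16 = 128

128


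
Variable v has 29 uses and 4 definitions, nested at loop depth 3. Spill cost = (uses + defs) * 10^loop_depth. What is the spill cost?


uses + defs = 29 + 4 = 33
10^3 = 1000
Spill cost = 33 * 1000 = 33000

33000


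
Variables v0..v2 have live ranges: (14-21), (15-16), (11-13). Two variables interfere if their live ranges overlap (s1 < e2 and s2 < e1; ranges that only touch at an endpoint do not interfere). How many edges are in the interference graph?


Check all pairs for overlapping intervals.
Two intervals (s1,e1) and (s2,e2) overlap if s1 < e2 and s2 < e1.
v0 (14-21) vs v1..v2: overlaps v1 -> 1
v1 (15-16) vs v2: overlaps none -> 0
Total overlapping pairs = 1 + 0 = 1

1


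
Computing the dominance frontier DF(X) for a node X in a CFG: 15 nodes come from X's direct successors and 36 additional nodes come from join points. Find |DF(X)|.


DF(X) = direct successor contributions + join point contributions
= 15 + 36 = 51

51


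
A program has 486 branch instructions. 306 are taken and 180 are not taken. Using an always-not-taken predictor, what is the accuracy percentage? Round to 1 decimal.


Predictor: always-not-taken
Correct predictions = 180
Accuracy = 180 / 486 * 100 = 37.0%

37.0


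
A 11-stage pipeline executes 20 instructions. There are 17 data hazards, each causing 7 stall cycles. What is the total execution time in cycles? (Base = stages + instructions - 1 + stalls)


Base cycles = 11 + 20 - 1 = 30
Total stalls = 17 * 7 = 119
Total = 30 + 119 = 149

149


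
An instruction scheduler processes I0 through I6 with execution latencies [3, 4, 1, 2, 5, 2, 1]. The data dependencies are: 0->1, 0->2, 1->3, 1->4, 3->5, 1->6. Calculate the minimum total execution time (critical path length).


Compute longest path through dependency graph: dist(Ik) = max over predecessors of dist + latency(Ik).
dist(I0) = latency 3 = 3
dist(I1) = dist(I0) + 4 = 3 + 4 = 7
dist(I2) = dist(I0) + 1 = 3 + 1 = 4
dist(I3) = dist(I1) + 2 = 7 + 2 = 9
dist(I4) = dist(I1) + 5 = 7 + 5 = 12
dist(I5) = dist(I3) + 2 = 9 + 2 = 11
dist(I6) = dist(I1) + 1 = 7 + 1 = 8
Critical path = max dist = 12

12


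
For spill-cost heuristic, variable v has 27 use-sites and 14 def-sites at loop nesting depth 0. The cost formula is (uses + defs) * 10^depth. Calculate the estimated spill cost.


uses + defs = 27 + 14 = 41
10^0 = 1
Spill cost = 41 * 1 = 41

41


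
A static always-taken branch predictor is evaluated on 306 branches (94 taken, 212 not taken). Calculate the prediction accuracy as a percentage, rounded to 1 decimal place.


Predictor: always-taken
Correct predictions = 94
Accuracy = 94 / 306 * 100 = 30.7%

30.7


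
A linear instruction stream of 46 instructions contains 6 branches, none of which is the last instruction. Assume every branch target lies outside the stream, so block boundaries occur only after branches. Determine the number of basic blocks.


With no in-sequence branch targets, the leaders are the first instruction plus the instruction after each branch.
Number of basic blocks = branches + 1
= 6 + 1 = 7

7


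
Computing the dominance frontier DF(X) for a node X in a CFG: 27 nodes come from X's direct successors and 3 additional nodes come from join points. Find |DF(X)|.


DF(X) = direct successor contributions + join point contributions
= 27 + 3 = 30

30


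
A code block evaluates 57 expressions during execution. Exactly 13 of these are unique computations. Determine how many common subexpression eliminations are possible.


CSE count = total expressions - unique expressions
= 57 - 13 = 44

44


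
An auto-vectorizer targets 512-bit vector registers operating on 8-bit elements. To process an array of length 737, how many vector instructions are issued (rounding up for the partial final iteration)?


Width = 512 / 8 = 64 elements per vector op
Iterations = ceil(737 / 64) = 12

12


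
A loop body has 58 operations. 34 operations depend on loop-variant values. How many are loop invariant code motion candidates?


Invariant candidates = total - loop-dependent
= 58 - 34 = 24

24


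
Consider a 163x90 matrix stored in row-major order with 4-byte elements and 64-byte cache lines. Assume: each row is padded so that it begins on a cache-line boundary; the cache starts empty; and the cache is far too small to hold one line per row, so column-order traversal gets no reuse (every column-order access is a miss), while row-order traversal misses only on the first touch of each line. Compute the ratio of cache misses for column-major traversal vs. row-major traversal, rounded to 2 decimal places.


Each row occupies 90 * 4 = 360 bytes and starts on a line boundary, so it spans ceil(360 / 64) = 6 cache lines.
Row-major traversal misses (one per line touched): 163 * ceil(90 * 4 / 64) = 978
Column-major traversal misses (no reuse, every access misses): 163 * 90 = 14670
Ratio = 14670 / 978 = 15.0

15.0


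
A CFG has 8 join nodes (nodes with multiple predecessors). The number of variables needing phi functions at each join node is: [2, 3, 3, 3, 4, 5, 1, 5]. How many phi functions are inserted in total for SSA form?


Total phi functions = sum of phi functions at each join node
= 2 + 3 + 3 + 3 + 4 + 5 + 1 + 5 = 26

26


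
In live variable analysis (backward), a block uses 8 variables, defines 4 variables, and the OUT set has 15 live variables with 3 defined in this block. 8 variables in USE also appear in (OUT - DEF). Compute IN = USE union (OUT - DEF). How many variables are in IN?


OUT - DEF: 15 - 3 = 12
|IN| = |USE| + |OUT - DEF| - |USE ∩ (OUT - DEF)| = 8 + 12 - 8 = 12

12


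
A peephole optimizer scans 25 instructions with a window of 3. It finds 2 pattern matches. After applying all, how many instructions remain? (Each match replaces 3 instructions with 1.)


Each match removes 2 instructions.
Total removed = 2 * 2 = 4
Remaining = 25 - 4 = 21

21


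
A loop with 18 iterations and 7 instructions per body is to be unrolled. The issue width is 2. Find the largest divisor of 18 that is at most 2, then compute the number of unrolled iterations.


Largest divisor of 18 <= 2 is 2
New iterations = 18 / 2 = 9

9


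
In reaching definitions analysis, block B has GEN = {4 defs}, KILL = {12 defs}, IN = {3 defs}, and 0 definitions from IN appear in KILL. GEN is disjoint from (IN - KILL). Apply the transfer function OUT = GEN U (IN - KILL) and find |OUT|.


IN - KILL: 3 - 0 = 3 surviving definitions
OUT = GEN + surviving = 4 + 3 = 7

7


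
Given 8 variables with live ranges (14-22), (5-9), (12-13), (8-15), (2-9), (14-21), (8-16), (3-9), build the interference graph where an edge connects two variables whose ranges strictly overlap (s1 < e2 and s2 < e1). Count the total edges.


Check all pairs for overlapping intervals.
Two intervals (s1,e1) and (s2,e2) overlap if s1 < e2 and s2 < e1.
v0 (14-22) vs v1..v7: overlaps v3, v5, v6 -> 3
v1 (5-9) vs v2..v7: overlaps v3, v4, v6, v7 -> 4
v2 (12-13) vs v3..v7: overlaps v3, v6 -> 2
v3 (8-15) vs v4..v7: overlaps v4, v5, v6, v7 -> 4
v4 (2-9) vs v5..v7: overlaps v6, v7 -> 2
v5 (14-21) vs v6..v7: overlaps v6 -> 1
v6 (8-16) vs v7: overlaps v7 -> 1
Total overlapping pairs = 3 + 4 + 2 + 4 + 2 + 1 + 1 = 17

17


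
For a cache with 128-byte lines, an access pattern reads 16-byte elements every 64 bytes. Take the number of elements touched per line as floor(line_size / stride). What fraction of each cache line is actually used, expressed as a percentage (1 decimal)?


Elements per cache line = floor(128 / 64) = 2
Bytes used = 2 * 16 = 32
Utilization = 32 / 128 * 100 = 25.0%

25.0


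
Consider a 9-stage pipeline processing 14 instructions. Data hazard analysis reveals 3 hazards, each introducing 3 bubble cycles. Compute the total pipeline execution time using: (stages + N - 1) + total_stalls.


Base cycles = 9 + 14 - 1 = 22
Total stalls = 3 * 3 = 9
Total = 22 + 9 = 31

31


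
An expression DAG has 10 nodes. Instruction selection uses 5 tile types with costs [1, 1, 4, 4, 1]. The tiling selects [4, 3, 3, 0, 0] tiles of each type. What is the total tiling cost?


Total cost = sum(count_i * cost_i)
= 4*1 + 3*1 + 3*4 + 0*4 + 0*1
= 19

19


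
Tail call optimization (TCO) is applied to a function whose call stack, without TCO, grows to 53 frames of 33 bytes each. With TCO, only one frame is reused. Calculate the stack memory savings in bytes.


Without TCO: 53 * 33 = 1749 bytes
With TCO: reuse 1 frame = 33 bytes
Savings = 1749 - 33 = 1716

1716


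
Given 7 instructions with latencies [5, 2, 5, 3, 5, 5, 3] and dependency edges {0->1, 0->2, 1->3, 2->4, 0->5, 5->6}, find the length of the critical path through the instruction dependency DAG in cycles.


Compute longest path through dependency graph: dist(Ik) = max over predecessors of dist + latency(Ik).
dist(I0) = latency 5 = 5
dist(I1) = dist(I0) + 2 = 5 + 2 = 7
dist(I2) = dist(I0) + 5 = 5 + 5 = 10
dist(I3) = dist(I1) + 3 = 7 + 3 = 10
dist(I4) = dist(I2) + 5 = 10 + 5 = 15
dist(I5) = dist(I0) + 5 = 5 + 5 = 10
dist(I6) = dist(I5) + 3 = 10 + 3 = 13
Critical path = max dist = 15

15


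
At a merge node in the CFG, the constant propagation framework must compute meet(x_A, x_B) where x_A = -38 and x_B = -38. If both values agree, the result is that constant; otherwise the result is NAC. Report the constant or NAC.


Meet operation: if both paths give the same constant, result is that constant; if they differ, result is NAC (not-a-constant).
Path A: -38, Path B: -38 -> equal
Result: constant -> -38

-38


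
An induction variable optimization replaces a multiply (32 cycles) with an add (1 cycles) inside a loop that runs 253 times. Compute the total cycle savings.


Per-iteration saving = 32 - 1 = 31
Total saved = 253 * 31 = 7843

7843


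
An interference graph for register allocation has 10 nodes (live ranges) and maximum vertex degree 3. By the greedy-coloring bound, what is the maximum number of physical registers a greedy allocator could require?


Greedy coloring never needs more than (max_degree + 1) colors: when coloring a vertex, at most max_degree neighbors are already colored.
Upper bound = 3 + 1 = 4

4


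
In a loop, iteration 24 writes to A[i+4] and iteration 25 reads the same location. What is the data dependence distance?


Distance = read iteration - write iteration
= 25 - 24 = 1

1


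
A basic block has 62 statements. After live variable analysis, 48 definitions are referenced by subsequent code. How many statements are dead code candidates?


Dead code = total statements - live definitions
= 62 - 48 = 14

14


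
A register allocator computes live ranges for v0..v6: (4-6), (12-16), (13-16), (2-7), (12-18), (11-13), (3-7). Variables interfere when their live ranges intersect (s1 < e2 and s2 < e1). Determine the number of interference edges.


Check all pairs for overlapping intervals.
Two intervals (s1,e1) and (s2,e2) overlap if s1 < e2 and s2 < e1.
v0 (4-6) vs v1..v6: overlaps v3, v6 -> 2
v1 (12-16) vs v2..v6: overlaps v2, v4, v5 -> 3
v2 (13-16) vs v3..v6: overlaps v4 -> 1
v3 (2-7) vs v4..v6: overlaps v6 -> 1
v4 (12-18) vs v5..v6: overlaps v5 -> 1
v5 (11-13) vs v6: overlaps none -> 0
Total overlapping pairs = 2 + 3 + 1 + 1 + 1 + 0 = 8

8


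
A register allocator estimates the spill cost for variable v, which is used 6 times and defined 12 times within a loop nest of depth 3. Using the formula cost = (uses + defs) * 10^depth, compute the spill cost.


uses + defs = 6 + 12 = 18
10^3 = 1000
Spill cost = 18 * 1000 = 18000

18000


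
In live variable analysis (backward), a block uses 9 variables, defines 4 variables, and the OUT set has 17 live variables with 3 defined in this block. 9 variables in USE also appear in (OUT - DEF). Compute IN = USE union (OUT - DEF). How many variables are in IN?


OUT - DEF: 17 - 3 = 14
|IN| = |USE| + |OUT - DEF| - |USE ∩ (OUT - DEF)| = 9 + 14 - 9 = 14

14


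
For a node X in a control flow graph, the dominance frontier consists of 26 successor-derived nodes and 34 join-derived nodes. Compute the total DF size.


DF(X) = direct successor contributions + join point contributions
= 26 + 34 = 60

60


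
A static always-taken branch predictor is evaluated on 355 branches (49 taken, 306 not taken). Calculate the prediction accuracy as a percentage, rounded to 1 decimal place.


Predictor: always-taken
Correct predictions = 49
Accuracy = 49 / 355 * 100 = 13.8%

13.8


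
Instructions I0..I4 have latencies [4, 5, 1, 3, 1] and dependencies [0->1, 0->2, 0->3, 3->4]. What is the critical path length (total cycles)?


Compute longest path through dependency graph: dist(Ik) = max over predecessors of dist + latency(Ik).
dist(I0) = latency 4 = 4
dist(I1) = dist(I0) + 5 = 4 + 5 = 9
dist(I2) = dist(I0) + 1 = 4 + 1 = 5
dist(I3) = dist(I0) + 3 = 4 + 3 = 7
dist(I4) = dist(I3) + 1 = 7 + 1 = 8
Critical path = max dist = 9

9


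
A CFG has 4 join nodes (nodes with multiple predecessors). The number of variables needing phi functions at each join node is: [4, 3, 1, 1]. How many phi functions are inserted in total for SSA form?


Total phi functions = sum of phi functions at each join node
= 4 + 3 + 1 + 1 = 9

9


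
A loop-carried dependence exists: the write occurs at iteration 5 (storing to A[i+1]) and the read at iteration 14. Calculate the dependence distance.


Distance = read iteration - write iteration
= 14 - 5 = 9

9


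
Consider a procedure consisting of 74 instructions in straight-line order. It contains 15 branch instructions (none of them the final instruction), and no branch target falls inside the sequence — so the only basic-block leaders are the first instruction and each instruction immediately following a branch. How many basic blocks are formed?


With no in-sequence branch targets, the leaders are the first instruction plus the instruction after each branch.
Number of basic blocks = branches + 1
= 15 + 1 = 16

16


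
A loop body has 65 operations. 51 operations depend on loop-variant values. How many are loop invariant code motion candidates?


Invariant candidates = total - loop-dependent
= 65 - 51 = 14

14


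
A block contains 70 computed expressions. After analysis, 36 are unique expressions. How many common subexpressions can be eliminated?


CSE count = total expressions - unique expressions
= 70 - 36 = 34

34


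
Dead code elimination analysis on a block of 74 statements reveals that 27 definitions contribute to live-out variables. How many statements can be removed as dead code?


Dead code = total statements - live definitions
= 74 - 27 = 47

47


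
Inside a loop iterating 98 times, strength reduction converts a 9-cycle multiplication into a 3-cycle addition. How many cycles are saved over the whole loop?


Per-iteration saving = 9 - 3 = 6
Total saved = 98 * 6 = 588

588


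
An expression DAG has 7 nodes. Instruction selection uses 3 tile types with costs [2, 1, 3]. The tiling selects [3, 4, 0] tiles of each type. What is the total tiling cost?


Total cost = sum(count_i * cost_i)
= 3*2 + 4*1 + 0*3
= 10

10


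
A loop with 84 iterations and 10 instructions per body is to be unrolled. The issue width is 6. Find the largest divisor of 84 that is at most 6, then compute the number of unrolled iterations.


Largest divisor of 84 <= 6 is 6
New iterations = 84 / 6 = 14

14


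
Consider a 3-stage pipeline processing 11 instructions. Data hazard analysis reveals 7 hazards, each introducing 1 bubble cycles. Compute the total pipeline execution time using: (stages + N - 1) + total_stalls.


Base cycles = 3 + 11 - 1 = 13
Total stalls = 7 * 1 = 7
Total = 13 + 7 = 20

20


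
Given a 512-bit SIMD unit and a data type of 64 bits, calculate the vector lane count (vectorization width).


Width = SIMD bits / data type bits
= 512 / 64 = 8

8


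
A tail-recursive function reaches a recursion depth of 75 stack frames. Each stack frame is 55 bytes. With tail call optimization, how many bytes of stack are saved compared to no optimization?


Without TCO: 75 * 55 = 4125 bytes
With TCO: reuse 1 frame = 55 bytes
Savings = 4125 - 55 = 4070

4070


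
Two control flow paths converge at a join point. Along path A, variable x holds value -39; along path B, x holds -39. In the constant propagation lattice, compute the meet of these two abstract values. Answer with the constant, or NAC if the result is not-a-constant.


Meet operation: if both paths give the same constant, result is that constant; if they differ, result is NAC (not-a-constant).
Path A: -39, Path B: -39 -> equal
Result: constant -> -39

-39


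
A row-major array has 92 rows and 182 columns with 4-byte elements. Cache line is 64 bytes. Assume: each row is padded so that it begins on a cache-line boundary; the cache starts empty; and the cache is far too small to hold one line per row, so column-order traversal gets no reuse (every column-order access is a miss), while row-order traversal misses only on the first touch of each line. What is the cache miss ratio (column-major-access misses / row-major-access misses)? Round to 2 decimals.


Each row occupies 182 * 4 = 728 bytes and starts on a line boundary, so it spans ceil(728 / 64) = 12 cache lines.
Row-major traversal misses (one per line touched): 92 * ceil(182 * 4 / 64) = 1104
Column-major traversal misses (no reuse, every access misses): 92 * 182 = 16744
Ratio = 16744 / 1104 = 15.17

15.17


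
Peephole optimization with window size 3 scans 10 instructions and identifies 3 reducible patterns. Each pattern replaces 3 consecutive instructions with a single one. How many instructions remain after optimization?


Each match removes 2 instructions.
Total removed = 3 * 2 = 6
Remaining = 10 - 6 = 4

4


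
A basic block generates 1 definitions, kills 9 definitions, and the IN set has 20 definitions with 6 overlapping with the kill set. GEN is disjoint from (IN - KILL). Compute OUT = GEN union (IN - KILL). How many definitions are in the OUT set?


IN - KILL: 20 - 6 = 14 surviving definitions
OUT = GEN + surviving = 1 + 14 = 15

15


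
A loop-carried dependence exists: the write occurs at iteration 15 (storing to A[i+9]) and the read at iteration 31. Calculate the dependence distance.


Distance = read iteration - write iteration
= 31 - 15 = 16

16


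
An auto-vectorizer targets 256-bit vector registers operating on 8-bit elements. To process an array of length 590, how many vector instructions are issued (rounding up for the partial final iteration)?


Width = 256 / 8 = 32 elements per vector op
Iterations = ceil(590 / 32) = 19

19


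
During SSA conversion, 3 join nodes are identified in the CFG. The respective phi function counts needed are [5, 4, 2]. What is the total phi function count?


Total phi functions = sum of phi functions at each join node
= 5 + 4 + 2 = 11

11


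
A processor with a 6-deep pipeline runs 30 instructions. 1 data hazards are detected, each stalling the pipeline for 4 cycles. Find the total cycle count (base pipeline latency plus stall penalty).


Base cycles = 6 + 30 - 1 = 35
Total stalls = 1 * 4 = 4
Total = 35 + 4 = 39

39


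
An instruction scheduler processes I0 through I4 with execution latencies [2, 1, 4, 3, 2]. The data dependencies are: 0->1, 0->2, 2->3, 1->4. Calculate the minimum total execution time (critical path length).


Compute longest path through dependency graph: dist(Ik) = max over predecessors of dist + latency(Ik).
dist(I0) = latency 2 = 2
dist(I1) = dist(I0) + 1 = 2 + 1 = 3
dist(I2) = dist(I0) + 4 = 2 + 4 = 6
dist(I3) = dist(I2) + 3 = 6 + 3 = 9
dist(I4) = dist(I1) + 2 = 3 + 2 = 5
Critical path = max dist = 9

9


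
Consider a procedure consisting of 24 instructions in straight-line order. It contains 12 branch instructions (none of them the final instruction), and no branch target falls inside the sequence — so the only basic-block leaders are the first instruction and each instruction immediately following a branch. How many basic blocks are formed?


With no in-sequence branch targets, the leaders are the first instruction plus the instruction after each branch.
Number of basic blocks = branches + 1
= 12 + 1 = 13

13


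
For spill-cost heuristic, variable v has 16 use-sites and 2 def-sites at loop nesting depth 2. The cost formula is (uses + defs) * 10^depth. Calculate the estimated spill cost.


uses + defs = 16 + 2 = 18
10^2 = 100
Spill cost = 18 * 100 = 1800

1800


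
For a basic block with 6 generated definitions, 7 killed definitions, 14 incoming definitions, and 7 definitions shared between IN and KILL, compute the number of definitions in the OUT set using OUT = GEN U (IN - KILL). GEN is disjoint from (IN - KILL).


IN - KILL: 14 - 7 = 7 surviving definitions
OUT = GEN + surviving = 6 + 7 = 13

13


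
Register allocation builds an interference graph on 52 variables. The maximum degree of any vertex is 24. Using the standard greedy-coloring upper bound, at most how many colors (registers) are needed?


Greedy coloring never needs more than (max_degree + 1) colors: when coloring a vertex, at most max_degree neighbors are already colored.
Upper bound = 24 + 1 = 25

25


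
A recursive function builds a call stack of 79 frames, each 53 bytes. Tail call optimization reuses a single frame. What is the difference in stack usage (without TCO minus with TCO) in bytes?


Without TCO: 79 * 53 = 4187 bytes
With TCO: reuse 1 frame = 53 bytes
Savings = 4187 - 53 = 4134

4134


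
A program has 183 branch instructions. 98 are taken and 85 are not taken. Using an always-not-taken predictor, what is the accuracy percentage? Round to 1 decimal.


Predictor: always-not-taken
Correct predictions = 85
Accuracy = 85 / 183 * 100 = 46.4%

46.4


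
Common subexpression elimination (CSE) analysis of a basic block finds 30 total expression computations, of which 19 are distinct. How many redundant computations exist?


CSE count = total expressions - unique expressions
= 30 - 19 = 11

11


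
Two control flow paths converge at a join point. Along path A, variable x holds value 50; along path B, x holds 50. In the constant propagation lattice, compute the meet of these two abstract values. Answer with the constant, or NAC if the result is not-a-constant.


Meet operation: if both paths give the same constant, result is that constant; if they differ, result is NAC (not-a-constant).
Path A: 50, Path B: 50 -> equal
Result: constant -> 50

50


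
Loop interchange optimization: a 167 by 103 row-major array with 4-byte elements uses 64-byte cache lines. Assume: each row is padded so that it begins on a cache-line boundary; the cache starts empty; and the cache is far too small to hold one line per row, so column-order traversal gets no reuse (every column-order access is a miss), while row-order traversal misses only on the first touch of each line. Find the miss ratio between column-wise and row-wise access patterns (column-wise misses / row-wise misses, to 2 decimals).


Each row occupies 103 * 4 = 412 bytes and starts on a line boundary, so it spans ceil(412 / 64) = 7 cache lines.
Row-major traversal misses (one per line touched): 167 * ceil(103 * 4 / 64) = 1169
Column-major traversal misses (no reuse, every access misses): 167 * 103 = 17201
Ratio = 17201 / 1169 = 14.71

14.71


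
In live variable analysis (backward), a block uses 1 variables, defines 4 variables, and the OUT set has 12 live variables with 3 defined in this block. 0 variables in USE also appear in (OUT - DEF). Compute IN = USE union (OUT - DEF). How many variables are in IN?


OUT - DEF: 12 - 3 = 9
|IN| = |USE| + |OUT - DEF| - |USE ∩ (OUT - DEF)| = 1 + 9 - 0 = 10

10


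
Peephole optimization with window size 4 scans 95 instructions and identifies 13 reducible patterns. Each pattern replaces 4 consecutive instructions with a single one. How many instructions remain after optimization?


Each match removes 3 instructions.
Total removed = 13 * 3 = 39
Remaining = 95 - 39 = 56

56


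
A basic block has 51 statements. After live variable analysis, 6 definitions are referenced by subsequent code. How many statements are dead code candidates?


Dead code = total statements - live definitions
= 51 - 6 = 45

45


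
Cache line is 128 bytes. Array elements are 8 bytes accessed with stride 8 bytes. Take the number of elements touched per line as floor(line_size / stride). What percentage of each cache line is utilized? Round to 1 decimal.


Elements per cache line = floor(128 / 8) = 16
Bytes used = 16 * 8 = 128
Utilization = 128 / 128 * 100 = 100.0%

100.0


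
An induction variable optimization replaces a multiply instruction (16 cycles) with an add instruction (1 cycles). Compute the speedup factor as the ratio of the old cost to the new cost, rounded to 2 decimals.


Ratio = mult_cost / add_cost = 16 / 1 = 16.0

16.0


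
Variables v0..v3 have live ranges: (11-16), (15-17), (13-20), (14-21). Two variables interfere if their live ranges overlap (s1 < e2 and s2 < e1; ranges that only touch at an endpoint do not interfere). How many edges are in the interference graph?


Check all pairs for overlapping intervals.
Two intervals (s1,e1) and (s2,e2) overlap if s1 < e2 and s2 < e1.
v0 (11-16) vs v1..v3: overlaps v1, v2, v3 -> 3
v1 (15-17) vs v2..v3: overlaps v2, v3 -> 2
v2 (13-20) vs v3: overlaps v3 -> 1
Total overlapping pairs = 3 + 2 + 1 = 6

6


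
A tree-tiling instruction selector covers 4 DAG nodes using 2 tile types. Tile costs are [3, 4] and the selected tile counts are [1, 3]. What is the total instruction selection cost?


Total cost = sum(count_i * cost_i)
= 1*3 + 3*4
= 15

15


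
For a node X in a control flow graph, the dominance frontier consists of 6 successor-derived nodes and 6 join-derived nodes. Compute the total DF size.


DF(X) = direct successor contributions + join point contributions
= 6 + 6 = 12

12


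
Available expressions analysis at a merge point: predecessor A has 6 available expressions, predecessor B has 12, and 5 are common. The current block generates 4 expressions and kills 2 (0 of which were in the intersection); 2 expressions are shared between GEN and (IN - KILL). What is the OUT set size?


IN = intersection of predecessors = 5
IN - KILL = 5 - 0 = 5
|OUT| = |GEN| + |IN - KILL| - |GEN ∩ (IN - KILL)| = 4 + 5 - 2 = 7

7
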